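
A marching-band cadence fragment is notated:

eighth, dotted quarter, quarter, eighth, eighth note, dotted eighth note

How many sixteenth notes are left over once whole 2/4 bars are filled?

One bar of 2/4 = 8 sixteenth notes.
Convert each value to sixteenth notes: eighth = 2; dotted quarter = 6; quarter = 4; eighth = 2; eighth note = 2; dotted eighth note = 3.
Adding: 2 + 6 + 4 + 2 + 2 + 3 = 19.
19 ÷ 8 = 2 complete bars with 3 sixteenth notes remaining.

3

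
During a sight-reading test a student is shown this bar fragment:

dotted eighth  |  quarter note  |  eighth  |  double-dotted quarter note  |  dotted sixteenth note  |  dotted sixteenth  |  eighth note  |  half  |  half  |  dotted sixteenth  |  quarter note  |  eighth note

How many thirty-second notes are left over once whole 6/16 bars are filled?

5

One bar of 6/16 = 12 thirty-second notes.
In thirty-second notes: dotted eighth = 6; quarter note = 8; eighth = 4; double-dotted quarter note = 14; dotted sixteenth note = 3; dotted sixteenth = 3; eighth note = 4; half = 16; half = 16; dotted sixteenth = 3; quarter note = 8; eighth note = 4.
Altogether 6 + 8 + 4 + 14 + 3 + 3 + 4 + 16 + 16 + 3 + 8 + 4 = 89.
89 ÷ 12 = 7 complete bars with 5 thirty-second notes remaining.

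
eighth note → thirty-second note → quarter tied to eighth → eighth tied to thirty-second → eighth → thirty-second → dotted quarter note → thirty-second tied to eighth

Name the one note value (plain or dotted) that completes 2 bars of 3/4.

eighth note

2 bars of 3/4 = 48 thirty-second notes.
Each duration in thirty-second notes: eighth note = 4; thirty-second note = 1; quarter tied to eighth (quarter + eighth) = 12; eighth tied to thirty-second (eighth + thirty-second) = 5; eighth = 4; thirty-second = 1; dotted quarter note = 12; thirty-second tied to eighth (thirty-second + eighth) = 5.
Altogether 4 + 1 + 12 + 5 + 4 + 1 + 12 + 5 = 44.
Remaining: 48 − 44 = 4 thirty-second notes, which is a eighth note.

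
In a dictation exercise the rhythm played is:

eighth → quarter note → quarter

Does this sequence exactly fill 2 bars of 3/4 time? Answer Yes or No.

One bar of 3/4 = 6 eighth notes, so 2 bars = 12.
In eighth notes: eighth = 1; quarter note = 2; quarter = 2.
Adding: 1 + 2 + 2 = 5.
5 falls short of 12, so the answer is No.

No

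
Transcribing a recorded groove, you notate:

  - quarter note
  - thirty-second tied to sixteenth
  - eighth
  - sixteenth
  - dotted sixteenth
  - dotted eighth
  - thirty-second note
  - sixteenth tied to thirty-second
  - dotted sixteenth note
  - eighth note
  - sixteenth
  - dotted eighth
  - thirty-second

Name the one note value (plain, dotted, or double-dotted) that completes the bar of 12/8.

sixteenth note

The bar of 12/8 = 48 thirty-second notes.
In thirty-second notes: quarter note = 8; thirty-second tied to sixteenth (thirty-second + sixteenth) = 3; eighth = 4; sixteenth = 2; dotted sixteenth = 3; dotted eighth = 6; thirty-second note = 1; sixteenth tied to thirty-second (sixteenth + thirty-second) = 3; dotted sixteenth note = 3; eighth note = 4; sixteenth = 2; dotted eighth = 6; thirty-second = 1.
Sum: 8 + 3 + 4 + 2 + 3 + 6 + 1 + 3 + 3 + 4 + 2 + 6 + 1 = 46.
Remaining: 48 − 46 = 2 thirty-second notes, which is a sixteenth note.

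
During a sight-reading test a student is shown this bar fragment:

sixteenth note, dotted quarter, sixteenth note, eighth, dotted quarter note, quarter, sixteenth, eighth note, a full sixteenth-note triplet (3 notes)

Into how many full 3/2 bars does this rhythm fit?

One bar of 3/2 = 24 sixteenth notes.
Convert each value to sixteenth notes: sixteenth note = 1; dotted quarter = 6; sixteenth note = 1; eighth = 2; dotted quarter note = 6; quarter = 4; sixteenth = 1; eighth note = 2; a full sixteenth-note triplet (3 notes) (three triplet sixteenths span one eighth) = 2.
Sum: 1 + 6 + 1 + 2 + 6 + 4 + 1 + 2 + 2 = 25.
25 ÷ 24 = 1 complete bar with 1 left over.

1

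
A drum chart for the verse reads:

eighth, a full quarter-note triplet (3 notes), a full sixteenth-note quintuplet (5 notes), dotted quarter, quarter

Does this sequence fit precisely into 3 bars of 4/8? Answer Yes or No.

Yes

One bar of 4/8 = 4 eighth notes, so 3 bars = 12.
Each duration in eighth notes: eighth = 1; a full quarter-note triplet (3 notes) (three triplet quarters span one half) = 4; a full sixteenth-note quintuplet (5 notes) (five quintuplet sixteenths span one quarter) = 2; dotted quarter = 3; quarter = 2.
Total: 1 + 4 + 2 + 3 + 2 = 12.
12 equals 12, so the answer is Yes.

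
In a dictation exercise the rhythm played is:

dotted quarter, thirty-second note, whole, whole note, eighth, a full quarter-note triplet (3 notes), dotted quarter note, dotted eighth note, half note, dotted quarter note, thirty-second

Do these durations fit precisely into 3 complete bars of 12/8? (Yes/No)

Yes

One bar of 12/8 = 48 thirty-second notes, so 3 bars = 144.
Working in thirty-second notes: dotted quarter = 12; thirty-second note = 1; whole = 32; whole note = 32; eighth = 4; a full quarter-note triplet (3 notes) (three triplet quarters span one half) = 16; dotted quarter note = 12; dotted eighth note = 6; half note = 16; dotted quarter note = 12; thirty-second = 1.
Total: 12 + 1 + 32 + 32 + 4 + 16 + 12 + 6 + 16 + 12 + 1 = 144.
144 equals 144, so the answer is Yes.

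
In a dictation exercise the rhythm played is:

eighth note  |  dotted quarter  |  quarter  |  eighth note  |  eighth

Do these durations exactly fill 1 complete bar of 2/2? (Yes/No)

One bar of 2/2 = 8 eighth notes.
Convert each value to eighth notes: eighth note = 1; dotted quarter = 3; quarter = 2; eighth note = 1; eighth = 1.
Adding: 1 + 3 + 2 + 1 + 1 = 8.
8 equals 8, so the answer is Yes.

Yes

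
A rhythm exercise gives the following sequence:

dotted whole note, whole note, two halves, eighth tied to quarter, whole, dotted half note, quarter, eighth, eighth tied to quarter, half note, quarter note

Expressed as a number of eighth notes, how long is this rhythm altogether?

57

Convert each value to eighth notes: dotted whole note = 12; whole note = 8; half = 4; half = 4; eighth tied to quarter (eighth + quarter) = 3; whole = 8; dotted half note = 6; quarter = 2; eighth = 1; eighth tied to quarter (eighth + quarter) = 3; half note = 4; quarter note = 2.
Sum: 12 + 8 + 4 + 4 + 3 + 8 + 6 + 2 + 1 + 3 + 4 + 2 = 57 eighth notes.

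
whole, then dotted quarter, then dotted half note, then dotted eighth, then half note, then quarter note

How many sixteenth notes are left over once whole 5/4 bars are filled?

9

One bar of 5/4 = 20 sixteenth notes.
Convert each value to sixteenth notes: whole = 16; dotted quarter = 6; dotted half note = 12; dotted eighth = 3; half note = 8; quarter note = 4.
Sum: 16 + 6 + 12 + 3 + 8 + 4 = 49.
49 ÷ 20 = 2 complete bars with 9 sixteenth notes remaining.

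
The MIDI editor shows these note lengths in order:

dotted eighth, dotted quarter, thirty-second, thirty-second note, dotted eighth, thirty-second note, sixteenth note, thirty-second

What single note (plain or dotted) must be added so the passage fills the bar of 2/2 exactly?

The bar of 2/2 = 32 thirty-second notes.
Each duration in thirty-second notes: dotted eighth = 6; dotted quarter = 12; thirty-second = 1; thirty-second note = 1; dotted eighth = 6; thirty-second note = 1; sixteenth note = 2; thirty-second = 1.
Adding: 6 + 12 + 1 + 1 + 6 + 1 + 2 + 1 = 30.
Remaining: 32 − 30 = 2 thirty-second notes, which is a sixteenth note.

sixteenth note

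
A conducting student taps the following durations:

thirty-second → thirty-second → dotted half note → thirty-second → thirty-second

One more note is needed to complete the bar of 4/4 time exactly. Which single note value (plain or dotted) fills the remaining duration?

eighth note

The bar of 4/4 = 32 thirty-second notes.
Express everything in thirty-second notes: thirty-second = 1; thirty-second = 1; dotted half note = 24; thirty-second = 1; thirty-second = 1.
Altogether 1 + 1 + 24 + 1 + 1 = 28.
Remaining: 32 − 28 = 4 thirty-second notes, which is a eighth note.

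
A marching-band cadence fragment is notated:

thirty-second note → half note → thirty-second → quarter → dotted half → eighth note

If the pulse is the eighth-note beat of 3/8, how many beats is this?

One eighth-note beat = 4 thirty-second notes.
Convert each value to thirty-second notes: thirty-second note = 1; half note = 16; thirty-second = 1; quarter = 8; dotted half = 24; eighth note = 4.
Altogether 1 + 16 + 1 + 8 + 24 + 4 = 54.
54 ÷ 4 = 13.5 beats.

13.5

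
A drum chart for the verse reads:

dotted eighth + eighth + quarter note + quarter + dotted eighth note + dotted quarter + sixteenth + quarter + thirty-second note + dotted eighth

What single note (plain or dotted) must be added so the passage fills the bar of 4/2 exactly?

dotted sixteenth note

The bar of 4/2 = 64 thirty-second notes.
Working in thirty-second notes: dotted eighth = 6; eighth = 4; quarter note = 8; quarter = 8; dotted eighth note = 6; dotted quarter = 12; sixteenth = 2; quarter = 8; thirty-second note = 1; dotted eighth = 6.
Total: 6 + 4 + 8 + 8 + 6 + 12 + 2 + 8 + 1 + 6 = 61.
Remaining: 64 − 61 = 3 thirty-second notes, which is a dotted sixteenth note.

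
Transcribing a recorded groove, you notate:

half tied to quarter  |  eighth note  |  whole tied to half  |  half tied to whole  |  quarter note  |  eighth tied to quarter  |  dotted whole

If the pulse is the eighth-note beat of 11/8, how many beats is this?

One eighth-note beat = 2 sixteenth notes.
Working in sixteenth notes: half tied to quarter (half + quarter) = 12; eighth note = 2; whole tied to half (whole + half) = 24; half tied to whole (half + whole) = 24; quarter note = 4; eighth tied to quarter (eighth + quarter) = 6; dotted whole = 24.
Sum: 12 + 2 + 24 + 24 + 4 + 6 + 24 = 96.
96 ÷ 2 = 48 beats.

48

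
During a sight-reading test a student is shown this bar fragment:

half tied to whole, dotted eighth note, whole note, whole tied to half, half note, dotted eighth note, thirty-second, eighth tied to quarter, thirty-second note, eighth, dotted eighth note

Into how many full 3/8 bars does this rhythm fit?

One bar of 3/8 = 12 thirty-second notes.
In thirty-second notes: half tied to whole (half + whole) = 48; dotted eighth note = 6; whole note = 32; whole tied to half (whole + half) = 48; half note = 16; dotted eighth note = 6; thirty-second = 1; eighth tied to quarter (eighth + quarter) = 12; thirty-second note = 1; eighth = 4; dotted eighth note = 6.
Sum: 48 + 6 + 32 + 48 + 16 + 6 + 1 + 12 + 1 + 4 + 6 = 180.
180 ÷ 12 = 15 complete bars with 0 left over.

15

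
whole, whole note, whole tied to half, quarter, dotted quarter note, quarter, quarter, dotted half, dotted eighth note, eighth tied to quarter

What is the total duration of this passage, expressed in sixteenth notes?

In sixteenth notes: whole = 16; whole note = 16; whole tied to half (whole + half) = 24; quarter = 4; dotted quarter note = 6; quarter = 4; quarter = 4; dotted half = 12; dotted eighth note = 3; eighth tied to quarter (eighth + quarter) = 6.
Adding: 16 + 16 + 24 + 4 + 6 + 4 + 4 + 12 + 3 + 6 = 95 sixteenth notes.

95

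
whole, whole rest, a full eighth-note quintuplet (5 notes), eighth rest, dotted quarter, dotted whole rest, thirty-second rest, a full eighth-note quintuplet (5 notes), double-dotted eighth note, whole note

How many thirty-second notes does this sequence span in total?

200

Working in thirty-second notes: whole = 32; whole rest = 32; a full eighth-note quintuplet (5 notes) (five quintuplet eighths span one half) = 16; eighth rest = 4; dotted quarter = 12; dotted whole rest = 48; thirty-second rest = 1; a full eighth-note quintuplet (5 notes) (five quintuplet eighths span one half) = 16; double-dotted eighth note = 7; whole note = 32.
Altogether 32 + 32 + 16 + 4 + 12 + 48 + 1 + 16 + 7 + 32 = 200 thirty-second notes.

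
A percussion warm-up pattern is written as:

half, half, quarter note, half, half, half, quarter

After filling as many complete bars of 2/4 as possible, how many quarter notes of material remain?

One bar of 2/4 = 2 quarter notes.
Each duration in quarter notes: half = 2; half = 2; quarter note = 1; half = 2; half = 2; half = 2; quarter = 1.
Adding: 2 + 2 + 1 + 2 + 2 + 2 + 1 = 12.
12 ÷ 2 = 6 complete bars with 0 quarter notes remaining.

0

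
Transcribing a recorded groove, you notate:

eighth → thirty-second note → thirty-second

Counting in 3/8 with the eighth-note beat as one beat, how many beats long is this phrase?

One eighth-note beat = 4 thirty-second notes.
Working in thirty-second notes: eighth = 4; thirty-second note = 1; thirty-second = 1.
Adding: 4 + 1 + 1 = 6.
6 ÷ 4 = 1.5 beats.

1.5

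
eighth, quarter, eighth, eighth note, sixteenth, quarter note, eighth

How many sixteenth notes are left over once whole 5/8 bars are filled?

7

One bar of 5/8 = 10 sixteenth notes.
Working in sixteenth notes: eighth = 2; quarter = 4; eighth = 2; eighth note = 2; sixteenth = 1; quarter note = 4; eighth = 2.
Adding: 2 + 4 + 2 + 2 + 1 + 4 + 2 = 17.
17 ÷ 10 = 1 complete bar with 7 sixteenth notes remaining.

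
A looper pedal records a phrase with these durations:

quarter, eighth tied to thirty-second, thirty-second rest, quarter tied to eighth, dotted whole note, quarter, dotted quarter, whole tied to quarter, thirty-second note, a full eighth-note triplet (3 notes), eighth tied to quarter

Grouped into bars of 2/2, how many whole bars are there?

4

One bar of 2/2 = 32 thirty-second notes.
Express everything in thirty-second notes: quarter = 8; eighth tied to thirty-second (eighth + thirty-second) = 5; thirty-second rest = 1; quarter tied to eighth (quarter + eighth) = 12; dotted whole note = 48; quarter = 8; dotted quarter = 12; whole tied to quarter (whole + quarter) = 40; thirty-second note = 1; a full eighth-note triplet (3 notes) (three triplet eighths span one quarter) = 8; eighth tied to quarter (eighth + quarter) = 12.
Sum: 8 + 5 + 1 + 12 + 48 + 8 + 12 + 40 + 1 + 8 + 12 = 155.
155 ÷ 32 = 4 complete bars with 27 left over.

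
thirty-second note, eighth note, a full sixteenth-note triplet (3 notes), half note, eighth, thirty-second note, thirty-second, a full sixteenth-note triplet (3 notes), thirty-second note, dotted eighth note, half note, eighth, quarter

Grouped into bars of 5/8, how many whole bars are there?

3

One bar of 5/8 = 20 thirty-second notes.
Each duration in thirty-second notes: thirty-second note = 1; eighth note = 4; a full sixteenth-note triplet (3 notes) (three triplet sixteenths span one eighth) = 4; half note = 16; eighth = 4; thirty-second note = 1; thirty-second = 1; a full sixteenth-note triplet (3 notes) (three triplet sixteenths span one eighth) = 4; thirty-second note = 1; dotted eighth note = 6; half note = 16; eighth = 4; quarter = 8.
Total: 1 + 4 + 4 + 16 + 4 + 1 + 1 + 4 + 1 + 6 + 16 + 4 + 8 = 70.
70 ÷ 20 = 3 complete bars with 10 left over.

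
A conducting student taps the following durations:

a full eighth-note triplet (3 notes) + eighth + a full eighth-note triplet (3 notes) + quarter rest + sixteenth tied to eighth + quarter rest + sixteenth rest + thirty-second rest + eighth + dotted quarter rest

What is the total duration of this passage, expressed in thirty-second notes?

61

Express everything in thirty-second notes: a full eighth-note triplet (3 notes) (three triplet eighths span one quarter) = 8; eighth = 4; a full eighth-note triplet (3 notes) (three triplet eighths span one quarter) = 8; quarter rest = 8; sixteenth tied to eighth (sixteenth + eighth) = 6; quarter rest = 8; sixteenth rest = 2; thirty-second rest = 1; eighth = 4; dotted quarter rest = 12.
Sum: 8 + 4 + 8 + 8 + 6 + 8 + 2 + 1 + 4 + 12 = 61 thirty-second notes.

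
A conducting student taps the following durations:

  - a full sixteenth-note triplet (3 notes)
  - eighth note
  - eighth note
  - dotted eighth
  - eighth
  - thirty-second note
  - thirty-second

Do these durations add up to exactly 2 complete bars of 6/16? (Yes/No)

Yes

One bar of 6/16 = 12 thirty-second notes, so 2 bars = 24.
Working in thirty-second notes: a full sixteenth-note triplet (3 notes) (three triplet sixteenths span one eighth) = 4; eighth note = 4; eighth note = 4; dotted eighth = 6; eighth = 4; thirty-second note = 1; thirty-second = 1.
Total: 4 + 4 + 4 + 6 + 4 + 1 + 1 = 24.
24 equals 24, so the answer is Yes.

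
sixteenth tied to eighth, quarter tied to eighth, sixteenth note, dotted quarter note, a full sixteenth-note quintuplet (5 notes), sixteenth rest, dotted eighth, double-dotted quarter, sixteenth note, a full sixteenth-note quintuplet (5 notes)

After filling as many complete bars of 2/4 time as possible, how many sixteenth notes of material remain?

4

One bar of 2/4 = 8 sixteenth notes.
In sixteenth notes: sixteenth tied to eighth (sixteenth + eighth) = 3; quarter tied to eighth (quarter + eighth) = 6; sixteenth note = 1; dotted quarter note = 6; a full sixteenth-note quintuplet (5 notes) (five quintuplet sixteenths span one quarter) = 4; sixteenth rest = 1; dotted eighth = 3; double-dotted quarter = 7; sixteenth note = 1; a full sixteenth-note quintuplet (5 notes) (five quintuplet sixteenths span one quarter) = 4.
Adding: 3 + 6 + 1 + 6 + 4 + 1 + 3 + 7 + 1 + 4 = 36.
36 ÷ 8 = 4 complete bars with 4 sixteenth notes remaining.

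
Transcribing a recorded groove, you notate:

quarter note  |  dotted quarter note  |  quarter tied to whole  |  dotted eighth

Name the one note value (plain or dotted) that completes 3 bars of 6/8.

3 bars of 6/8 = 36 sixteenth notes.
Express everything in sixteenth notes: quarter note = 4; dotted quarter note = 6; quarter tied to whole (quarter + whole) = 20; dotted eighth = 3.
Total: 4 + 6 + 20 + 3 = 33.
Remaining: 36 − 33 = 3 sixteenth notes, which is a dotted eighth note.

dotted eighth note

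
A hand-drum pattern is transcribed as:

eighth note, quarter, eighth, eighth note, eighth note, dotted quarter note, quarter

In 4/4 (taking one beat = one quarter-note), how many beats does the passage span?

5.5

One quarter-note beat = 2 eighth notes.
In eighth notes: eighth note = 1; quarter = 2; eighth = 1; eighth note = 1; eighth note = 1; dotted quarter note = 3; quarter = 2.
Sum: 1 + 2 + 1 + 1 + 1 + 3 + 2 = 11.
11 ÷ 2 = 5.5 beats.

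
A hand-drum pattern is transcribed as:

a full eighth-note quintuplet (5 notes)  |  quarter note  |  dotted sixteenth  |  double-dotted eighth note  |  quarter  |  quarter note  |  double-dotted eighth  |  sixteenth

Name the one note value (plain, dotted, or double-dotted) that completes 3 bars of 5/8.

3 bars of 5/8 = 60 thirty-second notes.
Express everything in thirty-second notes: a full eighth-note quintuplet (5 notes) (five quintuplet eighths span one half) = 16; quarter note = 8; dotted sixteenth = 3; double-dotted eighth note = 7; quarter = 8; quarter note = 8; double-dotted eighth = 7; sixteenth = 2.
Adding: 16 + 8 + 3 + 7 + 8 + 8 + 7 + 2 = 59.
Remaining: 60 − 59 = 1 thirty-second note, which is a thirty-second note.

thirty-second note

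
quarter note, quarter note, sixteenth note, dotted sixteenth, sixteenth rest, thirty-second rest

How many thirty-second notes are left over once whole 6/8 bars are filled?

One bar of 6/8 = 24 thirty-second notes.
Working in thirty-second notes: quarter note = 8; quarter note = 8; sixteenth note = 2; dotted sixteenth = 3; sixteenth rest = 2; thirty-second rest = 1.
Total: 8 + 8 + 2 + 3 + 2 + 1 = 24.
24 ÷ 24 = 1 complete bar with 0 thirty-second notes remaining.

0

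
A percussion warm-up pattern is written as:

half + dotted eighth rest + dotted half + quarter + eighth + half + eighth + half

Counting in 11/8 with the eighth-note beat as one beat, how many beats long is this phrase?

One eighth-note beat = 2 sixteenth notes.
Convert each value to sixteenth notes: half = 8; dotted eighth rest = 3; dotted half = 12; quarter = 4; eighth = 2; half = 8; eighth = 2; half = 8.
Total: 8 + 3 + 12 + 4 + 2 + 8 + 2 + 8 = 47.
47 ÷ 2 = 23.5 beats.

23.5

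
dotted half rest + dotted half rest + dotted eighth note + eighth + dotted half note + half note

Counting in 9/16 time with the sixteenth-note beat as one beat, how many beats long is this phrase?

One sixteenth-note beat = 2 thirty-second notes.
Convert each value to thirty-second notes: dotted half rest = 24; dotted half rest = 24; dotted eighth note = 6; eighth = 4; dotted half note = 24; half note = 16.
Total: 24 + 24 + 6 + 4 + 24 + 16 = 98.
98 ÷ 2 = 49 beats.

49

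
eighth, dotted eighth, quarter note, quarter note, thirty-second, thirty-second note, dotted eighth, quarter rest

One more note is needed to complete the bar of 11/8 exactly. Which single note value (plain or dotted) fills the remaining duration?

The bar of 11/8 = 44 thirty-second notes.
In thirty-second notes: eighth = 4; dotted eighth = 6; quarter note = 8; quarter note = 8; thirty-second = 1; thirty-second note = 1; dotted eighth = 6; quarter rest = 8.
Altogether 4 + 6 + 8 + 8 + 1 + 1 + 6 + 8 = 42.
Remaining: 44 − 42 = 2 thirty-second notes, which is a sixteenth note.

sixteenth note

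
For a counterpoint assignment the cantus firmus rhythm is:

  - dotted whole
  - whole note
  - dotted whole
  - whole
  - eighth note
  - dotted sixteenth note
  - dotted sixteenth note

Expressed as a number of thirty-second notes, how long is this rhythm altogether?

170

Working in thirty-second notes: dotted whole = 48; whole note = 32; dotted whole = 48; whole = 32; eighth note = 4; dotted sixteenth note = 3; dotted sixteenth note = 3.
Total: 48 + 32 + 48 + 32 + 4 + 3 + 3 = 170 thirty-second notes.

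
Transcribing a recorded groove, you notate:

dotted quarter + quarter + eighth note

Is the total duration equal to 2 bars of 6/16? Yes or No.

One bar of 6/16 = 3 eighth notes, so 2 bars = 6.
In eighth notes: dotted quarter = 3; quarter = 2; eighth note = 1.
Altogether 3 + 2 + 1 = 6.
6 equals 6, so the answer is Yes.

Yes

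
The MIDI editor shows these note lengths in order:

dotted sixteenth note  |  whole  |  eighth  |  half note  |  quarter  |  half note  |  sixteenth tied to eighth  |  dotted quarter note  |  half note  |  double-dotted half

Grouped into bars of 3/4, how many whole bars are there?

One bar of 3/4 = 24 thirty-second notes.
Each duration in thirty-second notes: dotted sixteenth note = 3; whole = 32; eighth = 4; half note = 16; quarter = 8; half note = 16; sixteenth tied to eighth (sixteenth + eighth) = 6; dotted quarter note = 12; half note = 16; double-dotted half = 28.
Sum: 3 + 32 + 4 + 16 + 8 + 16 + 6 + 12 + 16 + 28 = 141.
141 ÷ 24 = 5 complete bars with 21 left over.

5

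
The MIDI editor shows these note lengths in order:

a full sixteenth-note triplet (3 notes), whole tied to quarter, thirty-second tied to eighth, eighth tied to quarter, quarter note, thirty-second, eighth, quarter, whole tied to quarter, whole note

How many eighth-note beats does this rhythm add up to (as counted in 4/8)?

One eighth-note beat = 4 thirty-second notes.
Convert each value to thirty-second notes: a full sixteenth-note triplet (3 notes) (three triplet sixteenths span one eighth) = 4; whole tied to quarter (whole + quarter) = 40; thirty-second tied to eighth (thirty-second + eighth) = 5; eighth tied to quarter (eighth + quarter) = 12; quarter note = 8; thirty-second = 1; eighth = 4; quarter = 8; whole tied to quarter (whole + quarter) = 40; whole note = 32.
Adding: 4 + 40 + 5 + 12 + 8 + 1 + 4 + 8 + 40 + 32 = 154.
154 ÷ 4 = 38.5 beats.

38.5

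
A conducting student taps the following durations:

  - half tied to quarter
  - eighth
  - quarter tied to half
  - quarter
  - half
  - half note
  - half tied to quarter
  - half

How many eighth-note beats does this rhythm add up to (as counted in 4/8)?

One eighth-note beat = 2 sixteenth notes.
Working in sixteenth notes: half tied to quarter (half + quarter) = 12; eighth = 2; quarter tied to half (quarter + half) = 12; quarter = 4; half = 8; half note = 8; half tied to quarter (half + quarter) = 12; half = 8.
Adding: 12 + 2 + 12 + 4 + 8 + 8 + 12 + 8 = 66.
66 ÷ 2 = 33 beats.

33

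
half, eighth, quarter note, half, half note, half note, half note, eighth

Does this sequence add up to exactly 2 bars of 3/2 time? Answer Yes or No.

One bar of 3/2 = 12 eighth notes, so 2 bars = 24.
Each duration in eighth notes: half = 4; eighth = 1; quarter note = 2; half = 4; half note = 4; half note = 4; half note = 4; eighth = 1.
Total: 4 + 1 + 2 + 4 + 4 + 4 + 4 + 1 = 24.
24 equals 24, so the answer is Yes.

Yes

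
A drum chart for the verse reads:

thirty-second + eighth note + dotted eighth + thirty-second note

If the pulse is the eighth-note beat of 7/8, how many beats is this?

3

One eighth-note beat = 4 thirty-second notes.
In thirty-second notes: thirty-second = 1; eighth note = 4; dotted eighth = 6; thirty-second note = 1.
Total: 1 + 4 + 6 + 1 = 12.
12 ÷ 4 = 3 beats.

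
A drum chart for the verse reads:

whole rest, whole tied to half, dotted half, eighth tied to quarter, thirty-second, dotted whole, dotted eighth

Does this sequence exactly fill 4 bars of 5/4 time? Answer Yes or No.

One bar of 5/4 = 40 thirty-second notes, so 4 bars = 160.
Express everything in thirty-second notes: whole rest = 32; whole tied to half (whole + half) = 48; dotted half = 24; eighth tied to quarter (eighth + quarter) = 12; thirty-second = 1; dotted whole = 48; dotted eighth = 6.
Total: 32 + 48 + 24 + 12 + 1 + 48 + 6 = 171.
171 exceeds 160, so the answer is No.

No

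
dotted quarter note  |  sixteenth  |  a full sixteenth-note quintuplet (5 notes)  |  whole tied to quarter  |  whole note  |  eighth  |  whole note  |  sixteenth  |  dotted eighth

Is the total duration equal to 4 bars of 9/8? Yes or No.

One bar of 9/8 = 18 sixteenth notes, so 4 bars = 72.
In sixteenth notes: dotted quarter note = 6; sixteenth = 1; a full sixteenth-note quintuplet (5 notes) (five quintuplet sixteenths span one quarter) = 4; whole tied to quarter (whole + quarter) = 20; whole note = 16; eighth = 2; whole note = 16; sixteenth = 1; dotted eighth = 3.
Sum: 6 + 1 + 4 + 20 + 16 + 2 + 16 + 1 + 3 = 69.
69 falls short of 72, so the answer is No.

No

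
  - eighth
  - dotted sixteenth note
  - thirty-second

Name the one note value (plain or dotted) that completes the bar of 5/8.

The bar of 5/8 = 20 thirty-second notes.
Express everything in thirty-second notes: eighth = 4; dotted sixteenth note = 3; thirty-second = 1.
Adding: 4 + 3 + 1 = 8.
Remaining: 20 − 8 = 12 thirty-second notes, which is a dotted quarter note.

dotted quarter note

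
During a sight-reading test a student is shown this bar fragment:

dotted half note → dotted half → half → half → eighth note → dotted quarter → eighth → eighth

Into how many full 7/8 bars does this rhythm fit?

3

One bar of 7/8 = 7 eighth notes.
Each duration in eighth notes: dotted half note = 6; dotted half = 6; half = 4; half = 4; eighth note = 1; dotted quarter = 3; eighth = 1; eighth = 1.
Sum: 6 + 6 + 4 + 4 + 1 + 3 + 1 + 1 = 26.
26 ÷ 7 = 3 complete bars with 5 left over.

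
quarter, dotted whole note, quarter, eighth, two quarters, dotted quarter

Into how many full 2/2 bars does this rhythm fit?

One bar of 2/2 = 8 eighth notes.
Each duration in eighth notes: quarter = 2; dotted whole note = 12; quarter = 2; eighth = 1; quarter = 2; quarter = 2; dotted quarter = 3.
Sum: 2 + 12 + 2 + 1 + 2 + 2 + 3 = 24.
24 ÷ 8 = 3 complete bars with 0 left over.

3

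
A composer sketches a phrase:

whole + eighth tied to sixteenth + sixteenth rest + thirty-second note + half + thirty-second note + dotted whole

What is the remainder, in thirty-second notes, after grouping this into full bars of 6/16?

10

One bar of 6/16 = 12 thirty-second notes.
Convert each value to thirty-second notes: whole = 32; eighth tied to sixteenth (eighth + sixteenth) = 6; sixteenth rest = 2; thirty-second note = 1; half = 16; thirty-second note = 1; dotted whole = 48.
Altogether 32 + 6 + 2 + 1 + 16 + 1 + 48 = 106.
106 ÷ 12 = 8 complete bars with 10 thirty-second notes remaining.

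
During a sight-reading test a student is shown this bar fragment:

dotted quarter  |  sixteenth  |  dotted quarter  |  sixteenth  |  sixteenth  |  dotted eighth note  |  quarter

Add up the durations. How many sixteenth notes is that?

22

Working in sixteenth notes: dotted quarter = 6; sixteenth = 1; dotted quarter = 6; sixteenth = 1; sixteenth = 1; dotted eighth note = 3; quarter = 4.
Sum: 6 + 1 + 6 + 1 + 1 + 3 + 4 = 22 sixteenth notes.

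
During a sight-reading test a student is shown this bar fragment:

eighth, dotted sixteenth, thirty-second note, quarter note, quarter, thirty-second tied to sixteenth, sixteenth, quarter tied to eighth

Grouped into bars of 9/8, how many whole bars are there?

One bar of 9/8 = 36 thirty-second notes.
Working in thirty-second notes: eighth = 4; dotted sixteenth = 3; thirty-second note = 1; quarter note = 8; quarter = 8; thirty-second tied to sixteenth (thirty-second + sixteenth) = 3; sixteenth = 2; quarter tied to eighth (quarter + eighth) = 12.
Total: 4 + 3 + 1 + 8 + 8 + 3 + 2 + 12 = 41.
41 ÷ 36 = 1 complete bar with 5 left over.

1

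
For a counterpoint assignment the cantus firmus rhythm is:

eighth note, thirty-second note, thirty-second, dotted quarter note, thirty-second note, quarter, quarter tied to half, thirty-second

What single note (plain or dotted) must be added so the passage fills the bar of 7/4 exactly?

eighth note

The bar of 7/4 = 56 thirty-second notes.
Each duration in thirty-second notes: eighth note = 4; thirty-second note = 1; thirty-second = 1; dotted quarter note = 12; thirty-second note = 1; quarter = 8; quarter tied to half (quarter + half) = 24; thirty-second = 1.
Sum: 4 + 1 + 1 + 12 + 1 + 8 + 24 + 1 = 52.
Remaining: 56 − 52 = 4 thirty-second notes, which is a eighth note.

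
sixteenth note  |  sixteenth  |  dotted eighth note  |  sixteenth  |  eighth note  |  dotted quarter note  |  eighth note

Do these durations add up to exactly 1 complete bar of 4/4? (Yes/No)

Yes

One bar of 4/4 = 16 sixteenth notes.
Each duration in sixteenth notes: sixteenth note = 1; sixteenth = 1; dotted eighth note = 3; sixteenth = 1; eighth note = 2; dotted quarter note = 6; eighth note = 2.
Total: 1 + 1 + 3 + 1 + 2 + 6 + 2 = 16.
16 equals 16, so the answer is Yes.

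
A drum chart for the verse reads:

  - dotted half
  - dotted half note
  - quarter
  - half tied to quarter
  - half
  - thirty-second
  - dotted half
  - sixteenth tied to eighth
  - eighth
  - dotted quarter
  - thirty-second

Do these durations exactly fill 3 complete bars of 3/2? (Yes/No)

One bar of 3/2 = 48 thirty-second notes, so 3 bars = 144.
Convert each value to thirty-second notes: dotted half = 24; dotted half note = 24; quarter = 8; half tied to quarter (half + quarter) = 24; half = 16; thirty-second = 1; dotted half = 24; sixteenth tied to eighth (sixteenth + eighth) = 6; eighth = 4; dotted quarter = 12; thirty-second = 1.
Altogether 24 + 24 + 8 + 24 + 16 + 1 + 24 + 6 + 4 + 12 + 1 = 144.
144 equals 144, so the answer is Yes.

Yes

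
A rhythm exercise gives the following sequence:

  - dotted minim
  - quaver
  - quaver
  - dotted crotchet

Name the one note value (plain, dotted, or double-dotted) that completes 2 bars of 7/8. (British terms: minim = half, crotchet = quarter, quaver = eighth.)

dotted quarter note

2 bars of 7/8 = 14 eighth notes.
Each duration in eighth notes: dotted minim = 6; quaver = 1; quaver = 1; dotted crotchet = 3.
Total: 6 + 1 + 1 + 3 = 11.
Remaining: 14 − 11 = 3 eighth notes, which is a dotted quarter note.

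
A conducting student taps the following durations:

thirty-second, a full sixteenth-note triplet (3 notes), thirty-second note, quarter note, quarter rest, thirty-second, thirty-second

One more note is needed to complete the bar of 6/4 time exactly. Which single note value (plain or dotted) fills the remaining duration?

dotted half note

The bar of 6/4 = 48 thirty-second notes.
In thirty-second notes: thirty-second = 1; a full sixteenth-note triplet (3 notes) (three triplet sixteenths span one eighth) = 4; thirty-second note = 1; quarter note = 8; quarter rest = 8; thirty-second = 1; thirty-second = 1.
Adding: 1 + 4 + 1 + 8 + 8 + 1 + 1 = 24.
Remaining: 48 − 24 = 24 thirty-second notes, which is a dotted half note.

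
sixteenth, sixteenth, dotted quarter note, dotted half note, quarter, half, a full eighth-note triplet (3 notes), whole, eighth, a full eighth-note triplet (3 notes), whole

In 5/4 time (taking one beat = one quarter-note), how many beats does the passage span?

One quarter-note beat = 4 sixteenth notes.
Working in sixteenth notes: sixteenth = 1; sixteenth = 1; dotted quarter note = 6; dotted half note = 12; quarter = 4; half = 8; a full eighth-note triplet (3 notes) (three triplet eighths span one quarter) = 4; whole = 16; eighth = 2; a full eighth-note triplet (3 notes) (three triplet eighths span one quarter) = 4; whole = 16.
Total: 1 + 1 + 6 + 12 + 4 + 8 + 4 + 16 + 2 + 4 + 16 = 74.
74 ÷ 4 = 18.5 beats.

18.5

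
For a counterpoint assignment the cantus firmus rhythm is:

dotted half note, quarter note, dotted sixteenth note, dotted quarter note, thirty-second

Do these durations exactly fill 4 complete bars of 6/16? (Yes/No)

Yes

One bar of 6/16 = 12 thirty-second notes, so 4 bars = 48.
Working in thirty-second notes: dotted half note = 24; quarter note = 8; dotted sixteenth note = 3; dotted quarter note = 12; thirty-second = 1.
Sum: 24 + 8 + 3 + 12 + 1 = 48.
48 equals 48, so the answer is Yes.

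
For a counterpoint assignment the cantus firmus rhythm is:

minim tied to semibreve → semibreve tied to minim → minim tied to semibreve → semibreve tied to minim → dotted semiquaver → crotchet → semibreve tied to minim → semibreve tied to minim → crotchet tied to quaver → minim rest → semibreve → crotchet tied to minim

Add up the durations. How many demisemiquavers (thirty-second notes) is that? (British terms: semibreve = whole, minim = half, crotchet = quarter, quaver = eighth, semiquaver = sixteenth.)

383

Each duration in thirty-second notes: minim tied to semibreve (minim + semibreve) = 48; semibreve tied to minim (semibreve + minim) = 48; minim tied to semibreve (minim + semibreve) = 48; semibreve tied to minim (semibreve + minim) = 48; dotted semiquaver = 3; crotchet = 8; semibreve tied to minim (semibreve + minim) = 48; semibreve tied to minim (semibreve + minim) = 48; crotchet tied to quaver (crotchet + quaver) = 12; minim rest = 16; semibreve = 32; crotchet tied to minim (crotchet + minim) = 24.
Sum: 48 + 48 + 48 + 48 + 3 + 8 + 48 + 48 + 12 + 16 + 32 + 24 = 383 thirty-second notes.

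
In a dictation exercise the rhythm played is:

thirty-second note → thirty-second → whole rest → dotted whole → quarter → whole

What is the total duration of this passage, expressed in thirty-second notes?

Convert each value to thirty-second notes: thirty-second note = 1; thirty-second = 1; whole rest = 32; dotted whole = 48; quarter = 8; whole = 32.
Total: 1 + 1 + 32 + 48 + 8 + 32 = 122 thirty-second notes.

122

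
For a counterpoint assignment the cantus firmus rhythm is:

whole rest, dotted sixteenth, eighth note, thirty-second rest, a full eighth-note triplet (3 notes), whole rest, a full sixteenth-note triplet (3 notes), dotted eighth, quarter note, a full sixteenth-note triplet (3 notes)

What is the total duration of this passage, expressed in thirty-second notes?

102

Convert each value to thirty-second notes: whole rest = 32; dotted sixteenth = 3; eighth note = 4; thirty-second rest = 1; a full eighth-note triplet (3 notes) (three triplet eighths span one quarter) = 8; whole rest = 32; a full sixteenth-note triplet (3 notes) (three triplet sixteenths span one eighth) = 4; dotted eighth = 6; quarter note = 8; a full sixteenth-note triplet (3 notes) (three triplet sixteenths span one eighth) = 4.
Sum: 32 + 3 + 4 + 1 + 8 + 32 + 4 + 6 + 8 + 4 = 102 thirty-second notes.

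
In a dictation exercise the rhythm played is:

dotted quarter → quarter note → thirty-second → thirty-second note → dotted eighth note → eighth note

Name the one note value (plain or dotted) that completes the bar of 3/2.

half note

The bar of 3/2 = 48 thirty-second notes.
Convert each value to thirty-second notes: dotted quarter = 12; quarter note = 8; thirty-second = 1; thirty-second note = 1; dotted eighth note = 6; eighth note = 4.
Total: 12 + 8 + 1 + 1 + 6 + 4 = 32.
Remaining: 48 − 32 = 16 thirty-second notes, which is a half note.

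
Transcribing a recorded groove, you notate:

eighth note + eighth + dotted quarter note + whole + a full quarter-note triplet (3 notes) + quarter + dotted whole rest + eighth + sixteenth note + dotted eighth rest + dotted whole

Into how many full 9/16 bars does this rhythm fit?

One bar of 9/16 = 9 sixteenth notes.
Express everything in sixteenth notes: eighth note = 2; eighth = 2; dotted quarter note = 6; whole = 16; a full quarter-note triplet (3 notes) (three triplet quarters span one half) = 8; quarter = 4; dotted whole rest = 24; eighth = 2; sixteenth note = 1; dotted eighth rest = 3; dotted whole = 24.
Sum: 2 + 2 + 6 + 16 + 8 + 4 + 24 + 2 + 1 + 3 + 24 = 92.
92 ÷ 9 = 10 complete bars with 2 left over.

10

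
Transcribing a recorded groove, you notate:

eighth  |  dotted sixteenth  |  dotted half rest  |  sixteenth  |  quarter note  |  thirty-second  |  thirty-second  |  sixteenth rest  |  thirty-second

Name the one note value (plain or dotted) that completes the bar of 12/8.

sixteenth note

The bar of 12/8 = 48 thirty-second notes.
In thirty-second notes: eighth = 4; dotted sixteenth = 3; dotted half rest = 24; sixteenth = 2; quarter note = 8; thirty-second = 1; thirty-second = 1; sixteenth rest = 2; thirty-second = 1.
Sum: 4 + 3 + 24 + 2 + 8 + 1 + 1 + 2 + 1 = 46.
Remaining: 48 − 46 = 2 thirty-second notes, which is a sixteenth note.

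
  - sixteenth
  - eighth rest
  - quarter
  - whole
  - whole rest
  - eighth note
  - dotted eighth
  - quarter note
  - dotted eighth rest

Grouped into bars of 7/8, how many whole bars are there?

One bar of 7/8 = 14 sixteenth notes.
Working in sixteenth notes: sixteenth = 1; eighth rest = 2; quarter = 4; whole = 16; whole rest = 16; eighth note = 2; dotted eighth = 3; quarter note = 4; dotted eighth rest = 3.
Total: 1 + 2 + 4 + 16 + 16 + 2 + 3 + 4 + 3 = 51.
51 ÷ 14 = 3 complete bars with 9 left over.

3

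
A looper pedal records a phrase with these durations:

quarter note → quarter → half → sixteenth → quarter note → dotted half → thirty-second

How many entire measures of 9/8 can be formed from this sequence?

One bar of 9/8 = 36 thirty-second notes.
Express everything in thirty-second notes: quarter note = 8; quarter = 8; half = 16; sixteenth = 2; quarter note = 8; dotted half = 24; thirty-second = 1.
Altogether 8 + 8 + 16 + 2 + 8 + 24 + 1 = 67.
67 ÷ 36 = 1 complete bar with 31 left over.

1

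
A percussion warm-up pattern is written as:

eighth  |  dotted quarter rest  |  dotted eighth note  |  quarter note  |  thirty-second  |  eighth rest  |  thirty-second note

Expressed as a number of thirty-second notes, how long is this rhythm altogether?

In thirty-second notes: eighth = 4; dotted quarter rest = 12; dotted eighth note = 6; quarter note = 8; thirty-second = 1; eighth rest = 4; thirty-second note = 1.
Sum: 4 + 12 + 6 + 8 + 1 + 4 + 1 = 36 thirty-second notes.

36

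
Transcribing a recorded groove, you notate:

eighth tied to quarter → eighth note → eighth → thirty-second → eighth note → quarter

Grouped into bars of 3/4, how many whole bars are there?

One bar of 3/4 = 24 thirty-second notes.
In thirty-second notes: eighth tied to quarter (eighth + quarter) = 12; eighth note = 4; eighth = 4; thirty-second = 1; eighth note = 4; quarter = 8.
Altogether 12 + 4 + 4 + 1 + 4 + 8 = 33.
33 ÷ 24 = 1 complete bar with 9 left over.

1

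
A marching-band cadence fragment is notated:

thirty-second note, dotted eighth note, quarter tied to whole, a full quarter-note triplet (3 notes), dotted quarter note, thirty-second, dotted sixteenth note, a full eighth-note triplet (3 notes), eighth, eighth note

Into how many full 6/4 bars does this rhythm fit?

1

One bar of 6/4 = 48 thirty-second notes.
Convert each value to thirty-second notes: thirty-second note = 1; dotted eighth note = 6; quarter tied to whole (quarter + whole) = 40; a full quarter-note triplet (3 notes) (three triplet quarters span one half) = 16; dotted quarter note = 12; thirty-second = 1; dotted sixteenth note = 3; a full eighth-note triplet (3 notes) (three triplet eighths span one quarter) = 8; eighth = 4; eighth note = 4.
Total: 1 + 6 + 40 + 16 + 12 + 1 + 3 + 8 + 4 + 4 = 95.
95 ÷ 48 = 1 complete bar with 47 left over.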